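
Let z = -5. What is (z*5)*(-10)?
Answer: 250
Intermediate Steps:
(z*5)*(-10) = -5*5*(-10) = -25*(-10) = 250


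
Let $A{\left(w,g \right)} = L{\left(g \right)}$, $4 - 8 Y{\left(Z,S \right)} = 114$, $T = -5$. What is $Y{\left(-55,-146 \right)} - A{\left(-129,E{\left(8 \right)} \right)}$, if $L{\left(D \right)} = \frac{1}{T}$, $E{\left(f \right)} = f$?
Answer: $- \frac{271}{20} \approx -13.55$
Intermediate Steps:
$Y{\left(Z,S \right)} = - \frac{55}{4}$ ($Y{\left(Z,S \right)} = \frac{1}{2} - \frac{57}{4} = - \frac{55}{4}$)
$L{\left(D \right)} = - \frac{1}{5}$ ($L{\left(D \right)} = \frac{1}{-5} = - \frac{1}{5}$)
$A{\left(w,g \right)} = - \frac{1}{5}$
$Y{\left(-55,-146 \right)} - A{\left(-129,E{\left(8 \right)} \right)} = - \frac{55}{4} - - \frac{1}{5} = - \frac{55}{4} + \frac{1}{5} = - \frac{271}{20}$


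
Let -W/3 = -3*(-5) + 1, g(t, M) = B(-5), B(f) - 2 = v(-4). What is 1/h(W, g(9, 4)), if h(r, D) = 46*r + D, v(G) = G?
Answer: -1/2210 ≈ -0.00045249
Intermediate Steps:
B(f) = -2 (B(f) = 2 - 4 = -2)
g(t, M) = -2
W = -48 (W = -3*(-3*(-5) + 1) = -3*(15 + 1) = -3*16 = -48)
h(r, D) = D + 46*r
1/h(W, g(9, 4)) = 1/(-2 + 46*(-48)) = 1/(-2 - 2208) = 1/(-2210) = -1/2210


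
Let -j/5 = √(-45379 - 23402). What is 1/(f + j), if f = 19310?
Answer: 3862/74919125 + I*√68781/74919125 ≈ 5.1549e-5 + 3.5006e-6*I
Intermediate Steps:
j = -5*I*√68781 (j = -5*√(-45379 - 23402) = -5*I*√68781 ≈ -1311.3*I)
1/(f + j) = 1/(19310 - 5*I*√68781)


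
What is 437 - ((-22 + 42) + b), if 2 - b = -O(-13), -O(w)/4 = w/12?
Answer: 1232/3 ≈ 410.67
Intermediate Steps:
O(w) = -w/3 (O(w) = -4*w/12 = -w/3)
b = 19/3 (b = 2 - (-1)*(-⅓*(-13)) = 2 - (-1)*13/3 = 2 - 1*(-13/3) = 2 + 13/3 = 19/3 ≈ 6.3333)
437 - ((-22 + 42) + b) = 437 - ((-22 + 42) + 19/3) = 437 - (20 + 19/3) = 437 - 1*79/3 = 437 - 79/3 = 1232/3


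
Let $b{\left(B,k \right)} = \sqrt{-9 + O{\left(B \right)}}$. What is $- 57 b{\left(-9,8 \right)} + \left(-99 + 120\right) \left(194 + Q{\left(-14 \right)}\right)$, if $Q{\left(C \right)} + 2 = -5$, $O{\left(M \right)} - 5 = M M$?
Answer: $3927 - 57 \sqrt{77} \approx 3426.8$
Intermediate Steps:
$O{\left(M \right)} = 5 + M^{2}$ ($O{\left(M \right)} = 5 + M M = 5 + M^{2}$)
$Q{\left(C \right)} = -7$ ($Q{\left(C \right)} = -2 - 5 = -7$)
$b{\left(B,k \right)} = \sqrt{-4 + B^{2}}$ ($b{\left(B,k \right)} = \sqrt{-9 + \left(5 + B^{2}\right)} = \sqrt{-4 + B^{2}}$)
$- 57 b{\left(-9,8 \right)} + \left(-99 + 120\right) \left(194 + Q{\left(-14 \right)}\right) = - 57 \sqrt{-4 + \left(-9\right)^{2}} + \left(-99 + 120\right) \left(194 - 7\right) = - 57 \sqrt{-4 + 81} + 21 \cdot 187 = - 57 \sqrt{77} + 3927 = 3927 - 57 \sqrt{77}$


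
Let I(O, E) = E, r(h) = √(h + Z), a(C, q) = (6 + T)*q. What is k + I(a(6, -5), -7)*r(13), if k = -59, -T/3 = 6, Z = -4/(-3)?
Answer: -59 - 7*√129/3 ≈ -85.502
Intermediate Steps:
Z = 4/3 (Z = -4*(-⅓) = 4/3 ≈ 1.3333)
T = -18 (T = -3*6 = -18)
a(C, q) = -12*q (a(C, q) = (6 - 18)*q = -12*q)
r(h) = √(4/3 + h) (r(h) = √(h + 4/3) = √(4/3 + h))
k + I(a(6, -5), -7)*r(13) = -59 - 7*√(12 + 9*13)/3 = -59 - 7*√(12 + 117)/3 = -59 - 7*√129/3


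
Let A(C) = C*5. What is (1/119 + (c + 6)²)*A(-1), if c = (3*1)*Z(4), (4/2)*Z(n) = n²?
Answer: -535505/119 ≈ -4500.0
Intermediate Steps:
Z(n) = n²/2
A(C) = 5*C
c = 24 (c = (3*1)*((½)*4²) = 3*((½)*16) = 3*8 = 24)
(1/119 + (c + 6)²)*A(-1) = (1/119 + (24 + 6)²)*(5*(-1)) = (1/119 + 30²)*(-5) = (1/119 + 900)*(-5) = (107101/119)*(-5) = -535505/119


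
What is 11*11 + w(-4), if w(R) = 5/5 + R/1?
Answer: 118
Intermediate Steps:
w(R) = 1 + R (w(R) = 5*(1/5) + R*1 = 1 + R)
11*11 + w(-4) = 11*11 + (1 - 4) = 121 - 3 = 118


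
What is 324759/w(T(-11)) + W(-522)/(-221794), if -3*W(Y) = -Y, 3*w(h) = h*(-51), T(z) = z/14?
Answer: 504207199791/20737739 ≈ 24314.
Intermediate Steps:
T(z) = z/14 (T(z) = z*(1/14) = z/14)
w(h) = -17*h (w(h) = (h*(-51))/3 = (-51*h)/3 = -17*h)
W(Y) = Y/3 (W(Y) = -(-1)*Y/3 = Y/3)
324759/w(T(-11)) + W(-522)/(-221794) = 324759/((-17*(-11)/14)) + ((1/3)*(-522))/(-221794) = 324759/((-17*(-11/14))) - 174*(-1/221794) = 324759/(187/14) + 87/110897 = 324759*(14/187) + 87/110897 = 4546626/187 + 87/110897 = 504207199791/20737739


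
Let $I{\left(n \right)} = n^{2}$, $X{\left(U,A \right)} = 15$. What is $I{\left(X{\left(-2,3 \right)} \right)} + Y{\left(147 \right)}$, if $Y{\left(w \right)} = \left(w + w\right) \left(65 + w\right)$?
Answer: $62553$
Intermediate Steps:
$Y{\left(w \right)} = 2 w \left(65 + w\right)$
$I{\left(X{\left(-2,3 \right)} \right)} + Y{\left(147 \right)} = 15^{2} + 2 \cdot 147 \left(65 + 147\right) = 225 + 2 \cdot 147 \cdot 212 = 225 + 62328 = 62553$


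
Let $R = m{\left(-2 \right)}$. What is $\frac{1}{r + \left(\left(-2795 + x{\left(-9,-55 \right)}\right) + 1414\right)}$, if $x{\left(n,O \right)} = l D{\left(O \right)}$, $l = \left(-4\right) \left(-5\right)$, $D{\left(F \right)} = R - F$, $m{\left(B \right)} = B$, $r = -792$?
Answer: $- \frac{1}{1113} \approx -0.00089847$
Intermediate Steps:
$R = -2$
$D{\left(F \right)} = -2 - F$
$l = 20$
$x{\left(n,O \right)} = -40 - 20 O$ ($x{\left(n,O \right)} = 20 \left(-2 - O\right) = -40 - 20 O$)
$\frac{1}{r + \left(\left(-2795 + x{\left(-9,-55 \right)}\right) + 1414\right)} = \frac{1}{-792 + \left(\left(-2795 - -1060\right) + 1414\right)} = \frac{1}{-792 + \left(\left(-2795 + \left(-40 + 1100\right)\right) + 1414\right)} = \frac{1}{-792 + \left(\left(-2795 + 1060\right) + 1414\right)} = \frac{1}{-792 + \left(-1735 + 1414\right)} = \frac{1}{-792 - 321} = \frac{1}{-1113} = - \frac{1}{1113}$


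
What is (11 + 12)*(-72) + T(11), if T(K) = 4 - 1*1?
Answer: -1653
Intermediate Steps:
T(K) = 3 (T(K) = 4 - 1 = 3)
(11 + 12)*(-72) + T(11) = (11 + 12)*(-72) + 3 = 23*(-72) + 3 = -1656 + 3 = -1653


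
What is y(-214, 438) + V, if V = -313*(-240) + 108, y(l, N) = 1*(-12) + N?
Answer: 75654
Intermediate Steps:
y(l, N) = -12 + N
V = 75228 (V = 75120 + 108 = 75228)
y(-214, 438) + V = (-12 + 438) + 75228 = 426 + 75228 = 75654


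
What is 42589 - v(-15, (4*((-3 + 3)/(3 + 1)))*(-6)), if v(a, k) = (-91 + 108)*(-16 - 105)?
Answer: 44646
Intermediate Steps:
v(a, k) = -2057 (v(a, k) = 17*(-121) = -2057)
42589 - v(-15, (4*((-3 + 3)/(3 + 1)))*(-6)) = 42589 - 1*(-2057) = 42589 + 2057 = 44646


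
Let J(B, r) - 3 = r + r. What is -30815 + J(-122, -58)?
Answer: -30928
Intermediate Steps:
J(B, r) = 3 + 2*r (J(B, r) = 3 + (r + r) = 3 + 2*r)
-30815 + J(-122, -58) = -30815 + (3 + 2*(-58)) = -30815 + (3 - 116) = -30815 - 113 = -30928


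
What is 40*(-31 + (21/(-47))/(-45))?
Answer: -174784/141 ≈ -1239.6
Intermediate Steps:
40*(-31 + (21/(-47))/(-45)) = 40*(-31 + (21*(-1/47))*(-1/45)) = 40*(-31 - 21/47*(-1/45)) = 40*(-31 + 7/705) = 40*(-21848/705) = -174784/141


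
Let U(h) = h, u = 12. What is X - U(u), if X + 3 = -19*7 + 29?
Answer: -119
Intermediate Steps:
X = -107 (X = -3 + (-19*7 + 29) = -3 + (-133 + 29) = -3 - 104 = -107)
X - U(u) = -107 - 1*12 = -107 - 12 = -119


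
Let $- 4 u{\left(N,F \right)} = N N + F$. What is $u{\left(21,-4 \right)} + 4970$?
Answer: $\frac{19443}{4} \approx 4860.8$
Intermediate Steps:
$u{\left(N,F \right)} = - \frac{F}{4} - \frac{N^{2}}{4}$ ($u{\left(N,F \right)} = - \frac{N N + F}{4} = - \frac{N^{2} + F}{4} = - \frac{F + N^{2}}{4} = - \frac{F}{4} - \frac{N^{2}}{4}$)
$u{\left(21,-4 \right)} + 4970 = \left(\left(- \frac{1}{4}\right) \left(-4\right) - \frac{21^{2}}{4}\right) + 4970 = \left(1 - \frac{441}{4}\right) + 4970 = - \frac{437}{4} + 4970 = \frac{19443}{4}$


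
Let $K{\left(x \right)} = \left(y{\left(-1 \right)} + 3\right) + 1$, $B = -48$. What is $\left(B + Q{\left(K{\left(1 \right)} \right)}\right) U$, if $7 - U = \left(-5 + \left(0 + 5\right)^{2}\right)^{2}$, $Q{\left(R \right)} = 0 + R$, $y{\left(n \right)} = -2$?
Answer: $18078$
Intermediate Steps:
$K{\left(x \right)} = 2$ ($K{\left(x \right)} = \left(-2 + 3\right) + 1 = 1 + 1 = 2$)
$Q{\left(R \right)} = R$
$U = -393$ ($U = 7 - \left(-5 + \left(0 + 5\right)^{2}\right)^{2} = 7 - \left(-5 + 5^{2}\right)^{2} = 7 - \left(-5 + 25\right)^{2} = 7 - 20^{2} = 7 - 400 = -393$)
$\left(B + Q{\left(K{\left(1 \right)} \right)}\right) U = \left(-48 + 2\right) \left(-393\right) = \left(-46\right) \left(-393\right) = 18078$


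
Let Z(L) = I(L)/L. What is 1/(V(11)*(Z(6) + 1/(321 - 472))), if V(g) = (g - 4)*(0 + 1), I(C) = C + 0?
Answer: 151/1050 ≈ 0.14381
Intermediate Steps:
I(C) = C
Z(L) = 1 (Z(L) = L/L = 1)
V(g) = -4 + g (V(g) = (-4 + g)*1 = -4 + g)
1/(V(11)*(Z(6) + 1/(321 - 472))) = 1/((-4 + 11)*(1 + 1/(321 - 472))) = 1/(7*(1 + 1/(-151))) = 1/(7*(1 - 1/151)) = 1/(7*(150/151)) = 1/(1050/151) = 151/1050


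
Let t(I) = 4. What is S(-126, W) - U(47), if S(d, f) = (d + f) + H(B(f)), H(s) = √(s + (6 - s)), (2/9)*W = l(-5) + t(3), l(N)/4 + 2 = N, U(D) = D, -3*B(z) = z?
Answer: -281 + √6 ≈ -278.55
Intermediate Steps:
B(z) = -z/3
l(N) = -8 + 4*N
W = -108 (W = 9*((-8 + 4*(-5)) + 4)/2 = 9*((-8 - 20) + 4)/2 = 9*(-28 + 4)/2 = (9/2)*(-24) = -108)
H(s) = √6
S(d, f) = d + f + √6 (S(d, f) = (d + f) + √6 = d + f + √6)
S(-126, W) - U(47) = (-126 - 108 + √6) - 1*47 = (-234 + √6) - 47 = -281 + √6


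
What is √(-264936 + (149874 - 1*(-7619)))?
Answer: I*√107443 ≈ 327.79*I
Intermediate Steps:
√(-264936 + (149874 - 1*(-7619))) = √(-264936 + (149874 + 7619)) = √(-264936 + 157493) = √(-107443) = I*√107443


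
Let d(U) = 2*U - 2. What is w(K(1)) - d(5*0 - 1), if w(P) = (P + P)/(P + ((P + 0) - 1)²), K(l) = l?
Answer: 6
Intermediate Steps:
d(U) = -2 + 2*U
w(P) = 2*P/(P + (-1 + P)²) (w(P) = (2*P)/(P + (P - 1)²) = (2*P)/(P + (-1 + P)²) = 2*P/(P + (-1 + P)²))
w(K(1)) - d(5*0 - 1) = 2*1/(1 + (-1 + 1)²) - (-2 + 2*(5*0 - 1)) = 2*1/(1 + 0²) - (-2 + 2*(0 - 1)) = 2*1/(1 + 0) - (-2 + 2*(-1)) = 2*1/1 - (-2 - 2) = 2*1*1 - 1*(-4) = 2 + 4 = 6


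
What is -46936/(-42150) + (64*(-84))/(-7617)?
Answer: 97351652/53509425 ≈ 1.8193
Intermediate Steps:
-46936/(-42150) + (64*(-84))/(-7617) = -46936*(-1/42150) - 5376*(-1/7617) = 23468/21075 + 1792/2539 = 97351652/53509425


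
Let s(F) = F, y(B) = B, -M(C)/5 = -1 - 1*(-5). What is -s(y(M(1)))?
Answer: 20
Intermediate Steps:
M(C) = -20 (M(C) = -5*(-1 - 1*(-5)) = -5*(-1 + 5) = -5*4 = -20)
-s(y(M(1))) = -1*(-20) = 20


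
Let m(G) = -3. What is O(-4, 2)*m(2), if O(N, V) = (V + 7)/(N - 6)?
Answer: 27/10 ≈ 2.7000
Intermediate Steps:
O(N, V) = (7 + V)/(-6 + N)
O(-4, 2)*m(2) = ((7 + 2)/(-6 - 4))*(-3) = (9/(-10))*(-3) = -⅒*9*(-3) = -9/10*(-3) = 27/10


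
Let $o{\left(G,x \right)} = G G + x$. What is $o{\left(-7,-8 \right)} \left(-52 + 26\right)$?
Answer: $-1066$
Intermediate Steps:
$o{\left(G,x \right)} = x + G^{2}$ ($o{\left(G,x \right)} = G^{2} + x = x + G^{2}$)
$o{\left(-7,-8 \right)} \left(-52 + 26\right) = \left(-8 + \left(-7\right)^{2}\right) \left(-52 + 26\right) = \left(-8 + 49\right) \left(-26\right) = 41 \left(-26\right) = -1066$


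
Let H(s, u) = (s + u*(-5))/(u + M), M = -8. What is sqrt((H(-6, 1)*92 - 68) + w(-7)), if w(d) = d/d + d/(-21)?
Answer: 2*sqrt(8589)/21 ≈ 8.8264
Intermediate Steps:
H(s, u) = (s - 5*u)/(-8 + u) (H(s, u) = (s + u*(-5))/(u - 8) = (s - 5*u)/(-8 + u))
w(d) = 1 - d/21 (w(d) = 1 + d*(-1/21) = 1 - d/21)
sqrt((H(-6, 1)*92 - 68) + w(-7)) = sqrt((((-6 - 5*1)/(-8 + 1))*92 - 68) + (1 - 1/21*(-7))) = sqrt((((-6 - 5)/(-7))*92 - 68) + (1 + 1/3)) = sqrt((-1/7*(-11)*92 - 68) + 4/3) = sqrt(((11/7)*92 - 68) + 4/3) = sqrt((1012/7 - 68) + 4/3) = sqrt(536/7 + 4/3) = sqrt(1636/21) = 2*sqrt(8589)/21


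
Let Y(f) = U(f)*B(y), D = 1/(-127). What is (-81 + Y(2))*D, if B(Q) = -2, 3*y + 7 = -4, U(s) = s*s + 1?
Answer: 91/127 ≈ 0.71654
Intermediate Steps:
U(s) = 1 + s**2 (U(s) = s**2 + 1 = 1 + s**2)
D = -1/127 ≈ -0.0078740
y = -11/3 (y = -7/3 + (1/3)*(-4) = -7/3 - 4/3 = -11/3 ≈ -3.6667)
Y(f) = -2 - 2*f**2 (Y(f) = (1 + f**2)*(-2) = -2 - 2*f**2)
(-81 + Y(2))*D = (-81 + (-2 - 2*2**2))*(-1/127) = (-81 + (-2 - 2*4))*(-1/127) = (-81 + (-2 - 8))*(-1/127) = (-81 - 10)*(-1/127) = -91*(-1/127) = 91/127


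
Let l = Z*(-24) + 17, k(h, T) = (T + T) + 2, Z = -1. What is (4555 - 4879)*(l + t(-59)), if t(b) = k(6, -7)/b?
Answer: -787644/59 ≈ -13350.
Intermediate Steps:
k(h, T) = 2 + 2*T (k(h, T) = 2*T + 2 = 2 + 2*T)
t(b) = -12/b (t(b) = (2 + 2*(-7))/b = (2 - 14)/b = -12/b)
l = 41 (l = -1*(-24) + 17 = 24 + 17 = 41)
(4555 - 4879)*(l + t(-59)) = (4555 - 4879)*(41 - 12/(-59)) = -324*(41 - 12*(-1/59)) = -324*(41 + 12/59) = -324*2431/59 = -787644/59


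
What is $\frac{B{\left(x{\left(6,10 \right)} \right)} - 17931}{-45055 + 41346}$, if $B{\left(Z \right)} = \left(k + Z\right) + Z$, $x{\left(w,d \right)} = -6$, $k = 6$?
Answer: $\frac{17937}{3709} \approx 4.8361$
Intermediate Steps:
$B{\left(Z \right)} = 6 + 2 Z$ ($B{\left(Z \right)} = \left(6 + Z\right) + Z = 6 + 2 Z$)
$\frac{B{\left(x{\left(6,10 \right)} \right)} - 17931}{-45055 + 41346} = \frac{\left(6 + 2 \left(-6\right)\right) - 17931}{-45055 + 41346} = \frac{\left(6 - 12\right) - 17931}{-3709} = \left(-6 - 17931\right) \left(- \frac{1}{3709}\right) = \left(-17937\right) \left(- \frac{1}{3709}\right) = \frac{17937}{3709}$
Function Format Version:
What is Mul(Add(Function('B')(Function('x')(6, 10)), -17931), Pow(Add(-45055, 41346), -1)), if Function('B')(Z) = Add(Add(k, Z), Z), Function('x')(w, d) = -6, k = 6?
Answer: Rational(17937, 3709) ≈ 4.8361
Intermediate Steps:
Function('B')(Z) = Add(6, Mul(2, Z)) (Function('B')(Z) = Add(Add(6, Z), Z) = Add(6, Mul(2, Z)))
Mul(Add(Function('B')(Function('x')(6, 10)), -17931), Pow(Add(-45055, 41346), -1)) = Mul(Add(Add(6, Mul(2, -6)), -17931), Pow(Add(-45055, 41346), -1)) = Mul(Add(Add(6, -12), -17931), Pow(-3709, -1)) = Mul(Add(-6, -17931), Rational(-1, 3709)) = Mul(-17937, Rational(-1, 3709)) = Rational(17937, 3709)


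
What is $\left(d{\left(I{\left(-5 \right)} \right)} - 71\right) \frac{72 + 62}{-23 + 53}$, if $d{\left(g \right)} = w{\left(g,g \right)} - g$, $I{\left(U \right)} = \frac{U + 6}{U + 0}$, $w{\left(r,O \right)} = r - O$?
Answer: $- \frac{7906}{25} \approx -316.24$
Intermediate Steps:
$I{\left(U \right)} = \frac{6 + U}{U}$
$d{\left(g \right)} = - g$ ($d{\left(g \right)} = \left(g - g\right) - g = 0 - g = - g$)
$\left(d{\left(I{\left(-5 \right)} \right)} - 71\right) \frac{72 + 62}{-23 + 53} = \left(- \frac{6 - 5}{-5} - 71\right) \frac{72 + 62}{-23 + 53} = \left(- \frac{\left(-1\right) 1}{5} - 71\right) \frac{134}{30} = \left(\left(-1\right) \left(- \frac{1}{5}\right) - 71\right) 134 \cdot \frac{1}{30} = \left(\frac{1}{5} - 71\right) \frac{67}{15} = \left(- \frac{354}{5}\right) \frac{67}{15} = - \frac{7906}{25}$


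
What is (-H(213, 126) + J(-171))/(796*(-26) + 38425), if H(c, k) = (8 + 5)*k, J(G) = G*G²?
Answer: -5001849/17729 ≈ -282.13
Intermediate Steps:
J(G) = G³
H(c, k) = 13*k
(-H(213, 126) + J(-171))/(796*(-26) + 38425) = (-13*126 + (-171)³)/(796*(-26) + 38425) = (-1*1638 - 5000211)/(-20696 + 38425) = (-1638 - 5000211)/17729 = -5001849*1/17729 = -5001849/17729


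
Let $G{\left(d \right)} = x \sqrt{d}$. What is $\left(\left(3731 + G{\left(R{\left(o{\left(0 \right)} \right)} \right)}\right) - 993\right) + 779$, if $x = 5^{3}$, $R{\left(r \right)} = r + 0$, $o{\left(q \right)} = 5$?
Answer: $3517 + 125 \sqrt{5} \approx 3796.5$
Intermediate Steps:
$R{\left(r \right)} = r$
$x = 125$
$G{\left(d \right)} = 125 \sqrt{d}$
$\left(\left(3731 + G{\left(R{\left(o{\left(0 \right)} \right)} \right)}\right) - 993\right) + 779 = \left(\left(3731 + 125 \sqrt{5}\right) - 993\right) + 779 = \left(2738 + 125 \sqrt{5}\right) + 779 = 3517 + 125 \sqrt{5}$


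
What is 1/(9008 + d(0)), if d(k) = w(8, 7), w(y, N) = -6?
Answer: 1/9002 ≈ 0.00011109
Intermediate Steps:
d(k) = -6
1/(9008 + d(0)) = 1/(9008 - 6) = 1/9002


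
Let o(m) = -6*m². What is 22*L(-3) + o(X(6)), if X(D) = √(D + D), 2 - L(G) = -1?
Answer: -6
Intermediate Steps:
L(G) = 3 (L(G) = 2 - 1*(-1) = 2 + 1 = 3)
X(D) = √2*√D (X(D) = √(2*D) = √2*√D)
22*L(-3) + o(X(6)) = 22*3 - 6*(√2*√6)² = 66 - 6*(2*√3)² = 66 - 6*12 = 66 - 72 = -6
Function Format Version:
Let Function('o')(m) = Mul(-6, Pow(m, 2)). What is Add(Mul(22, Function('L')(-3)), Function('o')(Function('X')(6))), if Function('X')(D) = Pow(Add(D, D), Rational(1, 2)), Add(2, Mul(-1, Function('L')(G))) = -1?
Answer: -6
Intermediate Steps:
Function('L')(G) = 3 (Function('L')(G) = Add(2, Mul(-1, -1)) = Add(2, 1) = 3)
Function('X')(D) = Mul(Pow(2, Rational(1, 2)), Pow(D, Rational(1, 2))) (Function('X')(D) = Pow(Mul(2, D), Rational(1, 2)) = Mul(Pow(2, Rational(1, 2)), Pow(D, Rational(1, 2))))
Add(Mul(22, Function('L')(-3)), Function('o')(Function('X')(6))) = Add(Mul(22, 3), Mul(-6, Pow(Mul(Pow(2, Rational(1, 2)), Pow(6, Rational(1, 2))), 2))) = Add(66, Mul(-6, Pow(Mul(2, Pow(3, Rational(1, 2))), 2))) = Add(66, Mul(-6, 12)) = Add(66, -72) = -6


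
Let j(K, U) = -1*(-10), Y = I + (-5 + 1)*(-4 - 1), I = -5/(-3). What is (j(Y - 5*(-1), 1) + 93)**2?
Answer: 10609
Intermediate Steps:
I = 5/3 (I = -5*(-1/3) = 5/3 ≈ 1.6667)
Y = 65/3 (Y = 5/3 + (-5 + 1)*(-4 - 1) = 5/3 - 4*(-5) = 5/3 + 20 = 65/3 ≈ 21.667)
j(K, U) = 10
(j(Y - 5*(-1), 1) + 93)**2 = (10 + 93)**2 = 103**2 = 10609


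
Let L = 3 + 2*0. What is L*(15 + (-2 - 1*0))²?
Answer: 507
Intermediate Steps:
L = 3 (L = 3 + 0 = 3)
L*(15 + (-2 - 1*0))² = 3*(15 + (-2 - 1*0))² = 3*(15 + (-2 + 0))² = 3*(15 - 2)² = 3*13² = 3*169 = 507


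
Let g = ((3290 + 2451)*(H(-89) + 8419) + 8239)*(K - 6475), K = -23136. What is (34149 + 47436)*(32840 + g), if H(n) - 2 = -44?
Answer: -116202063369055860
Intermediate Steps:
H(n) = -42 (H(n) = 2 - 44 = -42)
g = -1424306748156 (g = ((3290 + 2451)*(-42 + 8419) + 8239)*(-23136 - 6475) = (5741*8377 + 8239)*(-29611) = (48092357 + 8239)*(-29611) = 48100596*(-29611) = -1424306748156)
(34149 + 47436)*(32840 + g) = (34149 + 47436)*(32840 - 1424306748156) = 81585*(-1424306715316) = -116202063369055860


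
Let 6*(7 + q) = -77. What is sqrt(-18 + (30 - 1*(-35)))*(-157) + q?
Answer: -119/6 - 157*sqrt(47) ≈ -1096.2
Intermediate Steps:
q = -119/6 (q = -7 + (1/6)*(-77) = -7 - 77/6 = -119/6 ≈ -19.833)
sqrt(-18 + (30 - 1*(-35)))*(-157) + q = sqrt(-18 + (30 - 1*(-35)))*(-157) - 119/6 = sqrt(-18 + (30 + 35))*(-157) - 119/6 = sqrt(-18 + 65)*(-157) - 119/6 = sqrt(47)*(-157) - 119/6 = -157*sqrt(47) - 119/6 = -119/6 - 157*sqrt(47)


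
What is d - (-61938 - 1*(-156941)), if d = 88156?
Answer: -6847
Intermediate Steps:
d - (-61938 - 1*(-156941)) = 88156 - (-61938 - 1*(-156941)) = 88156 - (-61938 + 156941) = 88156 - 1*95003 = 88156 - 95003 = -6847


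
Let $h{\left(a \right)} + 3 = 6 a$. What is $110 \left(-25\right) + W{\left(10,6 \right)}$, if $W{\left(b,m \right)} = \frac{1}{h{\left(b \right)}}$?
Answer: $- \frac{156749}{57} \approx -2750.0$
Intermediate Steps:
$h{\left(a \right)} = -3 + 6 a$
$W{\left(b,m \right)} = \frac{1}{-3 + 6 b}$
$110 \left(-25\right) + W{\left(10,6 \right)} = 110 \left(-25\right) + \frac{1}{3 \left(-1 + 2 \cdot 10\right)} = -2750 + \frac{1}{3 \left(-1 + 20\right)} = -2750 + \frac{1}{3 \cdot 19} = -2750 + \frac{1}{3} \cdot \frac{1}{19} = -2750 + \frac{1}{57} = - \frac{156749}{57}$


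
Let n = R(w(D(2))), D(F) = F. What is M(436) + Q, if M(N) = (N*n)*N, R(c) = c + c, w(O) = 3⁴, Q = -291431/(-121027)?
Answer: 3727093563335/121027 ≈ 3.0796e+7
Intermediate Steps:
Q = 291431/121027 (Q = -291431*(-1/121027) = 291431/121027 ≈ 2.4080)
w(O) = 81
R(c) = 2*c
n = 162 (n = 2*81 = 162)
M(N) = 162*N² (M(N) = (N*162)*N = (162*N)*N = 162*N²)
M(436) + Q = 162*436² + 291431/121027 = 162*190096 + 291431/121027 = 30795552 + 291431/121027 = 3727093563335/121027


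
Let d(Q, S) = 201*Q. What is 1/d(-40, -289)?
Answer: -1/8040 ≈ -0.00012438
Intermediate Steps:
1/d(-40, -289) = 1/(201*(-40)) = 1/(-8040) = -1/8040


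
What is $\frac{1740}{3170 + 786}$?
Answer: $\frac{435}{989} \approx 0.43984$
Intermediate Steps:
$\frac{1740}{3170 + 786} = \frac{1740}{3956} = 1740 \cdot \frac{1}{3956} = \frac{435}{989}$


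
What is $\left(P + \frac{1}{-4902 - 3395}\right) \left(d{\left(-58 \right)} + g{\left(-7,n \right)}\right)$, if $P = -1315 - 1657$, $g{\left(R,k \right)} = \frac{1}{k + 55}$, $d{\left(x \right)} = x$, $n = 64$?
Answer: $\frac{170169585185}{987343} \approx 1.7235 \cdot 10^{5}$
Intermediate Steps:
$g{\left(R,k \right)} = \frac{1}{55 + k}$
$P = -2972$
$\left(P + \frac{1}{-4902 - 3395}\right) \left(d{\left(-58 \right)} + g{\left(-7,n \right)}\right) = \left(-2972 + \frac{1}{-4902 - 3395}\right) \left(-58 + \frac{1}{55 + 64}\right) = \left(-2972 + \frac{1}{-8297}\right) \left(-58 + \frac{1}{119}\right) = \left(-2972 - \frac{1}{8297}\right) \left(-58 + \frac{1}{119}\right) = \left(- \frac{24658685}{8297}\right) \left(- \frac{6901}{119}\right) = \frac{170169585185}{987343}$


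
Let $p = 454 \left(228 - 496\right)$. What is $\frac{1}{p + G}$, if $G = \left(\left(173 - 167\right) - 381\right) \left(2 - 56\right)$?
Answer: $- \frac{1}{101422} \approx -9.8598 \cdot 10^{-6}$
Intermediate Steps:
$p = -121672$ ($p = 454 \left(-268\right) = -121672$)
$G = 20250$ ($G = \left(6 - 381\right) \left(2 - 56\right) = \left(-375\right) \left(-54\right) = 20250$)
$\frac{1}{p + G} = \frac{1}{-121672 + 20250} = \frac{1}{-101422} = - \frac{1}{101422}$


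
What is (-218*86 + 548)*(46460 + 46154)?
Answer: -1685574800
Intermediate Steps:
(-218*86 + 548)*(46460 + 46154) = (-18748 + 548)*92614 = -18200*92614 = -1685574800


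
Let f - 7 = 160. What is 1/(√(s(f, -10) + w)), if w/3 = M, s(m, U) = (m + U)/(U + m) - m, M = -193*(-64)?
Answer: √36890/36890 ≈ 0.0052065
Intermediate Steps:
f = 167 (f = 7 + 160 = 167)
M = 12352
s(m, U) = 1 - m (s(m, U) = (U + m)/(U + m) - m = 1 - m)
w = 37056 (w = 3*12352 = 37056)
1/(√(s(f, -10) + w)) = 1/(√((1 - 1*167) + 37056)) = 1/(√((1 - 167) + 37056)) = 1/(√(-166 + 37056)) = 1/(√36890) = √36890/36890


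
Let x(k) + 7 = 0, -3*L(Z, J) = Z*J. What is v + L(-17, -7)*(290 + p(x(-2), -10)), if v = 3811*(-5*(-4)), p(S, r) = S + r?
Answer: 65391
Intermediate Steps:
L(Z, J) = -J*Z/3 (L(Z, J) = -Z*J/3 = -J*Z/3)
x(k) = -7 (x(k) = -7 + 0 = -7)
v = 76220 (v = 3811*20 = 76220)
v + L(-17, -7)*(290 + p(x(-2), -10)) = 76220 + (-1/3*(-7)*(-17))*(290 + (-7 - 10)) = 76220 - 119*(290 - 17)/3 = 76220 - 119/3*273 = 76220 - 10829 = 65391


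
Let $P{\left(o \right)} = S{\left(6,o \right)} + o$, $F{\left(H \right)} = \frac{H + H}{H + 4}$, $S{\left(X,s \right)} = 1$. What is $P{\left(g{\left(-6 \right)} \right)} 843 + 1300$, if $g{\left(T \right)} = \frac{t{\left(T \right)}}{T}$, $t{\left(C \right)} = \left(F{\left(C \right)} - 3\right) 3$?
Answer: $\frac{1757}{2} \approx 878.5$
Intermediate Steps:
$F{\left(H \right)} = \frac{2 H}{4 + H}$
$t{\left(C \right)} = -9 + \frac{6 C}{4 + C}$ ($t{\left(C \right)} = \left(\frac{2 C}{4 + C} - 3\right) 3 = \left(-3 + \frac{2 C}{4 + C}\right) 3 = -9 + \frac{6 C}{4 + C}$)
$g{\left(T \right)} = \frac{3 \left(-12 - T\right)}{T \left(4 + T\right)}$ ($g{\left(T \right)} = \frac{3 \frac{1}{4 + T} \left(-12 - T\right)}{T} = \frac{3 \left(-12 - T\right)}{T \left(4 + T\right)}$)
$P{\left(o \right)} = 1 + o$
$P{\left(g{\left(-6 \right)} \right)} 843 + 1300 = \left(1 + \frac{3 \left(-12 - -6\right)}{\left(-6\right) \left(4 - 6\right)}\right) 843 + 1300 = \left(1 + 3 \left(- \frac{1}{6}\right) \frac{1}{-2} \left(-12 + 6\right)\right) 843 + 1300 = \left(1 + 3 \left(- \frac{1}{6}\right) \left(- \frac{1}{2}\right) \left(-6\right)\right) 843 + 1300 = \left(1 - \frac{3}{2}\right) 843 + 1300 = \left(- \frac{1}{2}\right) 843 + 1300 = - \frac{843}{2} + 1300 = \frac{1757}{2}$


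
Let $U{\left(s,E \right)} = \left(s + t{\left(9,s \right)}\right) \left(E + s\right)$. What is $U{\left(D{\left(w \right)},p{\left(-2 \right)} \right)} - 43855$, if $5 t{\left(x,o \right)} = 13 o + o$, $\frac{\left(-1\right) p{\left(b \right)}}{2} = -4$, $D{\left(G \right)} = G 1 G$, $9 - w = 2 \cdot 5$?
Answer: $- \frac{219104}{5} \approx -43821.0$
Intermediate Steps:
$w = -1$ ($w = 9 - 2 \cdot 5 = 9 - 10 = -1$)
$D{\left(G \right)} = G^{2}$ ($D{\left(G \right)} = G G = G^{2}$)
$p{\left(b \right)} = 8$ ($p{\left(b \right)} = \left(-2\right) \left(-4\right) = 8$)
$t{\left(x,o \right)} = \frac{14 o}{5}$ ($t{\left(x,o \right)} = \frac{13 o + o}{5} = \frac{14 o}{5}$)
$U{\left(s,E \right)} = \frac{19 s \left(E + s\right)}{5}$ ($U{\left(s,E \right)} = \left(s + \frac{14 s}{5}\right) \left(E + s\right) = \frac{19 s}{5} \left(E + s\right) = \frac{19 s \left(E + s\right)}{5}$)
$U{\left(D{\left(w \right)},p{\left(-2 \right)} \right)} - 43855 = \frac{19 \left(-1\right)^{2} \left(8 + \left(-1\right)^{2}\right)}{5} - 43855 = \frac{19}{5} \cdot 1 \left(8 + 1\right) - 43855 = \frac{19}{5} \cdot 1 \cdot 9 - 43855 = \frac{171}{5} - 43855 = - \frac{219104}{5}$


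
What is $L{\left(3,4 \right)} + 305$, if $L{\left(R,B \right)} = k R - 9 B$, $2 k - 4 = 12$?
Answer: $293$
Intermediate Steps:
$k = 8$ ($k = 2 + \frac{1}{2} \cdot 12 = 2 + 6 = 8$)
$L{\left(R,B \right)} = - 9 B + 8 R$ ($L{\left(R,B \right)} = 8 R - 9 B = - 9 B + 8 R$)
$L{\left(3,4 \right)} + 305 = \left(\left(-9\right) 4 + 8 \cdot 3\right) + 305 = \left(-36 + 24\right) + 305 = -12 + 305 = 293$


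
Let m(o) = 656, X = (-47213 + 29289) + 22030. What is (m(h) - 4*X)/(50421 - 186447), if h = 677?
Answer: 292/2519 ≈ 0.11592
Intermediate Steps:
X = 4106 (X = -17924 + 22030 = 4106)
(m(h) - 4*X)/(50421 - 186447) = (656 - 4*4106)/(50421 - 186447) = (656 - 16424)/(-136026) = -15768*(-1/136026) = 292/2519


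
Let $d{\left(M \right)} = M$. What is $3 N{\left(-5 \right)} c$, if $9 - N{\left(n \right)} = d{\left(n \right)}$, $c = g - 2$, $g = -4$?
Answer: $-252$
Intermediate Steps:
$c = -6$ ($c = -4 - 2 = -6$)
$N{\left(n \right)} = 9 - n$
$3 N{\left(-5 \right)} c = 3 \left(9 - -5\right) \left(-6\right) = 3 \left(9 + 5\right) \left(-6\right) = 3 \cdot 14 \left(-6\right) = 42 \left(-6\right) = -252$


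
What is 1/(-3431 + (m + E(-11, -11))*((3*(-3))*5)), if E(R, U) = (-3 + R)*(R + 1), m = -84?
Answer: -1/5951 ≈ -0.00016804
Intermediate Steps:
E(R, U) = (1 + R)*(-3 + R) (E(R, U) = (-3 + R)*(1 + R) = (1 + R)*(-3 + R))
1/(-3431 + (m + E(-11, -11))*((3*(-3))*5)) = 1/(-3431 + (-84 + (-3 + (-11)² - 2*(-11)))*((3*(-3))*5)) = 1/(-3431 + (-84 + (-3 + 121 + 22))*(-9*5)) = 1/(-3431 + (-84 + 140)*(-45)) = 1/(-3431 + 56*(-45)) = 1/(-3431 - 2520) = 1/(-5951) = -1/5951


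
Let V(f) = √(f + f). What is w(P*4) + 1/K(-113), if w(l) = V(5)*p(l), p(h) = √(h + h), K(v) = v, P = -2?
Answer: -1/113 + 4*I*√10 ≈ -0.0088496 + 12.649*I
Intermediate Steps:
p(h) = √2*√h (p(h) = √(2*h) = √2*√h)
V(f) = √2*√f (V(f) = √(2*f) = √2*√f)
w(l) = 2*√5*√l (w(l) = (√2*√5)*(√2*√l) = √10*(√2*√l) = 2*√5*√l)
w(P*4) + 1/K(-113) = 2*√5*√(-2*4) + 1/(-113) = 2*√5*√(-8) - 1/113 = 2*√5*(2*I*√2) - 1/113 = 4*I*√10 - 1/113 = -1/113 + 4*I*√10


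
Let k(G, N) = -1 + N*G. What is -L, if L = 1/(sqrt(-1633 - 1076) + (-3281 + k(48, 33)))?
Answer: 566/961971 + I*sqrt(301)/961971 ≈ 0.00058838 + 1.8035e-5*I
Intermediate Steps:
k(G, N) = -1 + G*N
L = 1/(-1698 + 3*I*sqrt(301)) (L = 1/(sqrt(-1633 - 1076) + (-3281 + (-1 + 48*33))) = 1/(sqrt(-2709) + (-3281 + (-1 + 1584))) = 1/(3*I*sqrt(301) + (-3281 + 1583)) = 1/(3*I*sqrt(301) - 1698) = 1/(-1698 + 3*I*sqrt(301)) ≈ -0.00058838 - 1.8035e-5*I)
-L = -(-566/961971 - I*sqrt(301)/961971) = 566/961971 + I*sqrt(301)/961971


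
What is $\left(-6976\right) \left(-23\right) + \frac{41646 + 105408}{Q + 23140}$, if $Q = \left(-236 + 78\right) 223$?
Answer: $\frac{970155529}{6047} \approx 1.6044 \cdot 10^{5}$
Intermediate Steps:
$Q = -35234$ ($Q = \left(-158\right) 223 = -35234$)
$\left(-6976\right) \left(-23\right) + \frac{41646 + 105408}{Q + 23140} = \left(-6976\right) \left(-23\right) + \frac{41646 + 105408}{-35234 + 23140} = 160448 + \frac{147054}{-12094} = 160448 + 147054 \left(- \frac{1}{12094}\right) = 160448 - \frac{73527}{6047} = \frac{970155529}{6047}$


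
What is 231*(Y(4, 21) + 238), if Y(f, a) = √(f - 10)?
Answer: 54978 + 231*I*√6 ≈ 54978.0 + 565.83*I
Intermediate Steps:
Y(f, a) = √(-10 + f)
231*(Y(4, 21) + 238) = 231*(√(-10 + 4) + 238) = 231*(√(-6) + 238) = 231*(I*√6 + 238) = 231*(238 + I*√6) = 54978 + 231*I*√6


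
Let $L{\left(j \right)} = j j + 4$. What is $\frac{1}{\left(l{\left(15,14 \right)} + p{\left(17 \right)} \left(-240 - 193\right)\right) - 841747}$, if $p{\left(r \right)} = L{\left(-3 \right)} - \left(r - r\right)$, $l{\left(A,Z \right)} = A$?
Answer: $- \frac{1}{847361} \approx -1.1801 \cdot 10^{-6}$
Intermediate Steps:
$L{\left(j \right)} = 4 + j^{2}$ ($L{\left(j \right)} = j^{2} + 4 = 4 + j^{2}$)
$p{\left(r \right)} = 13$ ($p{\left(r \right)} = \left(4 + \left(-3\right)^{2}\right) - \left(r - r\right) = \left(4 + 9\right) - 0 = 13 + 0 = 13$)
$\frac{1}{\left(l{\left(15,14 \right)} + p{\left(17 \right)} \left(-240 - 193\right)\right) - 841747} = \frac{1}{\left(15 + 13 \left(-240 - 193\right)\right) - 841747} = \frac{1}{\left(15 + 13 \left(-433\right)\right) - 841747} = \frac{1}{\left(15 - 5629\right) - 841747} = \frac{1}{-5614 - 841747} = \frac{1}{-847361} = - \frac{1}{847361}$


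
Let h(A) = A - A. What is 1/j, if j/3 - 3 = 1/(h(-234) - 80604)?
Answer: 26868/241811 ≈ 0.11111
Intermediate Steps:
h(A) = 0
j = 241811/26868 (j = 9 + 3/(0 - 80604) = 9 + 3/(-80604) = 9 + 3*(-1/80604) = 9 - 1/26868 = 241811/26868 ≈ 9.0000)
1/j = 1/(241811/26868) = 26868/241811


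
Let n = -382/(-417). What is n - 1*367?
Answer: -152657/417 ≈ -366.08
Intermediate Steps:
n = 382/417 (n = -382*(-1/417) = 382/417 ≈ 0.91607)
n - 1*367 = 382/417 - 1*367 = 382/417 - 367 = -152657/417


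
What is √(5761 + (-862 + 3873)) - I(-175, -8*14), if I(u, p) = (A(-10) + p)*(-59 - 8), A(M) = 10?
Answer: -6834 + 2*√2193 ≈ -6740.3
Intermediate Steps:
I(u, p) = -670 - 67*p (I(u, p) = (10 + p)*(-59 - 8) = (10 + p)*(-67) = -670 - 67*p)
√(5761 + (-862 + 3873)) - I(-175, -8*14) = √(5761 + (-862 + 3873)) - (-670 - (-536)*14) = √(5761 + 3011) - (-670 - 67*(-112)) = √8772 - (-670 + 7504) = 2*√2193 - 1*6834 = 2*√2193 - 6834 = -6834 + 2*√2193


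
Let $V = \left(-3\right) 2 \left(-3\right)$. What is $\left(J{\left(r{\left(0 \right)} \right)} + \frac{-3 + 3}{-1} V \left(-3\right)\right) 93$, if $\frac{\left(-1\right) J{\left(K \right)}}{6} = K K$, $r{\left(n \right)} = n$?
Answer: $0$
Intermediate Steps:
$J{\left(K \right)} = - 6 K^{2}$ ($J{\left(K \right)} = - 6 K K = - 6 K^{2}$)
$V = 18$ ($V = \left(-6\right) \left(-3\right) = 18$)
$\left(J{\left(r{\left(0 \right)} \right)} + \frac{-3 + 3}{-1} V \left(-3\right)\right) 93 = \left(- 6 \cdot 0^{2} + \frac{-3 + 3}{-1} \cdot 18 \left(-3\right)\right) 93 = \left(\left(-6\right) 0 + 0 \left(-1\right) 18 \left(-3\right)\right) 93 = \left(0 + 0 \cdot 18 \left(-3\right)\right) 93 = \left(0 + 0 \left(-3\right)\right) 93 = \left(0 + 0\right) 93 = 0 \cdot 93 = 0$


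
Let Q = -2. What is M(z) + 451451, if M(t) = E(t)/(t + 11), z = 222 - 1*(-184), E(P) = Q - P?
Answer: 62751553/139 ≈ 4.5145e+5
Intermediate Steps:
E(P) = -2 - P
z = 406 (z = 222 + 184 = 406)
M(t) = (-2 - t)/(11 + t) (M(t) = (-2 - t)/(t + 11) = (-2 - t)/(11 + t))
M(z) + 451451 = (-2 - 1*406)/(11 + 406) + 451451 = (-2 - 406)/417 + 451451 = (1/417)*(-408) + 451451 = -136/139 + 451451 = 62751553/139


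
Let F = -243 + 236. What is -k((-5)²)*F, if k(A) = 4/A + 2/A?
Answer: 42/25 ≈ 1.6800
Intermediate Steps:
F = -7
k(A) = 6/A
-k((-5)²)*F = -6/((-5)²)*(-7) = -6/25*(-7) = -6*(1/25)*(-7) = -6*(-7)/25 = -1*(-42/25) = 42/25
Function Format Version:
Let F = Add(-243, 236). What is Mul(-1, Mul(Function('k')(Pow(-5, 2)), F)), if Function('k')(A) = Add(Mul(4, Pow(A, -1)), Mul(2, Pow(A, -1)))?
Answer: Rational(42, 25) ≈ 1.6800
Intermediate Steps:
F = -7
Function('k')(A) = Mul(6, Pow(A, -1))
Mul(-1, Mul(Function('k')(Pow(-5, 2)), F)) = Mul(-1, Mul(Mul(6, Pow(Pow(-5, 2), -1)), -7)) = Mul(-1, Mul(Mul(6, Pow(25, -1)), -7)) = Mul(-1, Mul(Mul(6, Rational(1, 25)), -7)) = Mul(-1, Mul(Rational(6, 25), -7)) = Mul(-1, Rational(-42, 25)) = Rational(42, 25)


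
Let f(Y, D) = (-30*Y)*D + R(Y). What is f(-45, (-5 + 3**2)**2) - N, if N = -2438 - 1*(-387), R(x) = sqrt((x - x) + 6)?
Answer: 23651 + sqrt(6) ≈ 23653.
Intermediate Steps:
R(x) = sqrt(6) (R(x) = sqrt(0 + 6) = sqrt(6))
f(Y, D) = sqrt(6) - 30*D*Y (f(Y, D) = (-30*Y)*D + sqrt(6) = -30*D*Y + sqrt(6) = sqrt(6) - 30*D*Y)
N = -2051 (N = -2438 + 387 = -2051)
f(-45, (-5 + 3**2)**2) - N = (sqrt(6) - 30*(-5 + 3**2)**2*(-45)) - 1*(-2051) = (sqrt(6) - 30*(-5 + 9)**2*(-45)) + 2051 = (sqrt(6) - 30*4**2*(-45)) + 2051 = (sqrt(6) - 30*16*(-45)) + 2051 = (sqrt(6) + 21600) + 2051 = (21600 + sqrt(6)) + 2051 = 23651 + sqrt(6)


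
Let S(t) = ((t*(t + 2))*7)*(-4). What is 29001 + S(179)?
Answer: -878171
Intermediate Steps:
S(t) = -28*t*(2 + t) (S(t) = ((t*(2 + t))*7)*(-4) = (7*t*(2 + t))*(-4) = -28*t*(2 + t))
29001 + S(179) = 29001 - 28*179*(2 + 179) = 29001 - 28*179*181 = 29001 - 907172 = -878171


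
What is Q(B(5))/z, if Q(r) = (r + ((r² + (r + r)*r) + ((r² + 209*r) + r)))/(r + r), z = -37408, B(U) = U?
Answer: -33/10688 ≈ -0.0030876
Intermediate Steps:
Q(r) = (4*r² + 211*r)/(2*r) (Q(r) = (r + ((r² + (2*r)*r) + (r² + 210*r)))/((2*r)) = (r + ((r² + 2*r²) + (r² + 210*r)))*(1/(2*r)) = (r + (3*r² + (r² + 210*r)))*(1/(2*r)) = (r + (4*r² + 210*r))*(1/(2*r)) = (4*r² + 211*r)*(1/(2*r)) = (4*r² + 211*r)/(2*r))
Q(B(5))/z = (211/2 + 2*5)/(-37408) = (211/2 + 10)*(-1/37408) = (231/2)*(-1/37408) = -33/10688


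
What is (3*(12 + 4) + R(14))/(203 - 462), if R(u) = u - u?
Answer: -48/259 ≈ -0.18533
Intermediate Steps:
R(u) = 0
(3*(12 + 4) + R(14))/(203 - 462) = (3*(12 + 4) + 0)/(203 - 462) = (3*16 + 0)/(-259) = (48 + 0)*(-1/259) = 48*(-1/259) = -48/259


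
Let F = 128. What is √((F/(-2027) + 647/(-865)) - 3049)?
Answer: 4*I*√585993331519645/1753355 ≈ 55.225*I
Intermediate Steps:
√((F/(-2027) + 647/(-865)) - 3049) = √((128/(-2027) + 647/(-865)) - 3049) = √((128*(-1/2027) + 647*(-1/865)) - 3049) = √((-128/2027 - 647/865) - 3049) = √(-1422189/1753355 - 3049) = √(-5347401584/1753355) = 4*I*√585993331519645/1753355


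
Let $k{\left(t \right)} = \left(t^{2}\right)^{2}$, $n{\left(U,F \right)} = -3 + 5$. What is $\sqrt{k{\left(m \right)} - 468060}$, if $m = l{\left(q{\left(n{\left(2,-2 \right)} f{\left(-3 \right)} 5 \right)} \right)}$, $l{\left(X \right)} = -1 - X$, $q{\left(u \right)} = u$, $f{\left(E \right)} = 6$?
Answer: $\sqrt{13377781} \approx 3657.6$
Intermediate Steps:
$n{\left(U,F \right)} = 2$
$m = -61$ ($m = -1 - 2 \cdot 6 \cdot 5 = -1 - 12 \cdot 5 = -1 - 60 = -61$)
$k{\left(t \right)} = t^{4}$
$\sqrt{k{\left(m \right)} - 468060} = \sqrt{\left(-61\right)^{4} - 468060} = \sqrt{13845841 - 468060} = \sqrt{13377781}$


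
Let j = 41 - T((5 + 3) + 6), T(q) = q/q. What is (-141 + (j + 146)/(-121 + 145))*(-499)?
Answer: 265967/4 ≈ 66492.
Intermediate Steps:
T(q) = 1
j = 40 (j = 41 - 1*1 = 41 - 1 = 40)
(-141 + (j + 146)/(-121 + 145))*(-499) = (-141 + (40 + 146)/(-121 + 145))*(-499) = (-141 + 186/24)*(-499) = (-141 + 186*(1/24))*(-499) = (-141 + 31/4)*(-499) = -533/4*(-499) = 265967/4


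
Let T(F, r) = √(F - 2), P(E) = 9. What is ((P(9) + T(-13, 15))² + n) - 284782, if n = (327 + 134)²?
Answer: -72195 + 18*I*√15 ≈ -72195.0 + 69.714*I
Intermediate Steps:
T(F, r) = √(-2 + F)
n = 212521 (n = 461² = 212521)
((P(9) + T(-13, 15))² + n) - 284782 = ((9 + √(-2 - 13))² + 212521) - 284782 = ((9 + √(-15))² + 212521) - 284782 = ((9 + I*√15)² + 212521) - 284782 = (212521 + (9 + I*√15)²) - 284782 = -72261 + (9 + I*√15)²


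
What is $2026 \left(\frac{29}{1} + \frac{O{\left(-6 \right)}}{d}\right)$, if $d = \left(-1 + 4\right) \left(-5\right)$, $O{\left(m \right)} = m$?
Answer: $\frac{297822}{5} \approx 59564.0$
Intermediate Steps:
$d = -15$ ($d = 3 \left(-5\right) = -15$)
$2026 \left(\frac{29}{1} + \frac{O{\left(-6 \right)}}{d}\right) = 2026 \left(\frac{29}{1} - \frac{6}{-15}\right) = 2026 \left(29 \cdot 1 - - \frac{2}{5}\right) = 2026 \left(29 + \frac{2}{5}\right) = 2026 \cdot \frac{147}{5} = \frac{297822}{5}$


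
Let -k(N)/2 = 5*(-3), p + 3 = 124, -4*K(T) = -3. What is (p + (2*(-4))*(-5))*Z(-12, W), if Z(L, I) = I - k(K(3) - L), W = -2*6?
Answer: -6762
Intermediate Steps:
K(T) = ¾ (K(T) = -¼*(-3) = ¾)
p = 121 (p = -3 + 124 = 121)
W = -12
k(N) = 30 (k(N) = -10*(-3) = -2*(-15) = 30)
Z(L, I) = -30 + I (Z(L, I) = I - 1*30 = I - 30 = -30 + I)
(p + (2*(-4))*(-5))*Z(-12, W) = (121 + (2*(-4))*(-5))*(-30 - 12) = (121 - 8*(-5))*(-42) = (121 + 40)*(-42) = 161*(-42) = -6762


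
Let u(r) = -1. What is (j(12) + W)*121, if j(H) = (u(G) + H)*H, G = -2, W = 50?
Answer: 22022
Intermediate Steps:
j(H) = H*(-1 + H) (j(H) = (-1 + H)*H = H*(-1 + H))
(j(12) + W)*121 = (12*(-1 + 12) + 50)*121 = (12*11 + 50)*121 = (132 + 50)*121 = 182*121 = 22022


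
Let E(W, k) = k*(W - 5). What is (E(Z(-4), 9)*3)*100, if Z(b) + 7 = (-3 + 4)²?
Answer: -29700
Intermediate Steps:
Z(b) = -6 (Z(b) = -7 + (-3 + 4)² = -7 + 1² = -7 + 1 = -6)
E(W, k) = k*(-5 + W)
(E(Z(-4), 9)*3)*100 = ((9*(-5 - 6))*3)*100 = ((9*(-11))*3)*100 = -99*3*100 = -297*100 = -29700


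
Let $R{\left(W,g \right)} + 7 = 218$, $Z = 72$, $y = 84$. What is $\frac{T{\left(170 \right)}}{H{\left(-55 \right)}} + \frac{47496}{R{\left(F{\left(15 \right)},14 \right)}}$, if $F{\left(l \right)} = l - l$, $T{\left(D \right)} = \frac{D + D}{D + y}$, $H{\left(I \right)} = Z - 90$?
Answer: $\frac{54269993}{241173} \approx 225.03$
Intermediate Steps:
$H{\left(I \right)} = -18$ ($H{\left(I \right)} = 72 - 90 = -18$)
$T{\left(D \right)} = \frac{2 D}{84 + D}$ ($T{\left(D \right)} = \frac{D + D}{D + 84} = \frac{2 D}{84 + D}$)
$F{\left(l \right)} = 0$
$R{\left(W,g \right)} = 211$ ($R{\left(W,g \right)} = -7 + 218 = 211$)
$\frac{T{\left(170 \right)}}{H{\left(-55 \right)}} + \frac{47496}{R{\left(F{\left(15 \right)},14 \right)}} = \frac{2 \cdot 170 \frac{1}{84 + 170}}{-18} + \frac{47496}{211} = 2 \cdot 170 \cdot \frac{1}{254} \left(- \frac{1}{18}\right) + 47496 \cdot \frac{1}{211} = 2 \cdot 170 \cdot \frac{1}{254} \left(- \frac{1}{18}\right) + \frac{47496}{211} = \frac{170}{127} \left(- \frac{1}{18}\right) + \frac{47496}{211} = - \frac{85}{1143} + \frac{47496}{211} = \frac{54269993}{241173}$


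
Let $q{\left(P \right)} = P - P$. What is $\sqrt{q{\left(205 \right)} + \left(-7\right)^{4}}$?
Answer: $49$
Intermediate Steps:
$q{\left(P \right)} = 0$
$\sqrt{q{\left(205 \right)} + \left(-7\right)^{4}} = \sqrt{0 + \left(-7\right)^{4}} = \sqrt{0 + 2401} = \sqrt{2401} = 49$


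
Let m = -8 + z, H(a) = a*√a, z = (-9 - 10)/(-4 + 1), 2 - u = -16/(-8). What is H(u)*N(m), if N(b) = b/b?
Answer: 0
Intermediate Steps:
u = 0 (u = 2 - (-16)/(-8) = 2 - (-16)*(-1)/8 = 2 - 1*2 = 2 - 2 = 0)
z = 19/3 (z = -19/(-3) = -19*(-⅓) = 19/3 ≈ 6.3333)
H(a) = a^(3/2)
m = -5/3 (m = -8 + 19/3 = -5/3 ≈ -1.6667)
N(b) = 1
H(u)*N(m) = 0^(3/2)*1 = 0*1 = 0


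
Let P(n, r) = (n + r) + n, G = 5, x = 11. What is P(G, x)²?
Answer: 441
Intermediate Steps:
P(n, r) = r + 2*n
P(G, x)² = (11 + 2*5)² = (11 + 10)² = 21² = 441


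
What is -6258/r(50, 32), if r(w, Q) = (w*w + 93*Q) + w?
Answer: -1043/921 ≈ -1.1325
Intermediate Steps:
r(w, Q) = w + w² + 93*Q (r(w, Q) = (w² + 93*Q) + w = w + w² + 93*Q)
-6258/r(50, 32) = -6258/(50 + 50² + 93*32) = -6258/(50 + 2500 + 2976) = -6258/5526 = -6258*1/5526 = -1043/921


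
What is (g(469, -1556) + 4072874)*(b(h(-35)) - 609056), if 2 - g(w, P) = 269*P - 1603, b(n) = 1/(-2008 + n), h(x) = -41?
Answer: -1869039608127345/683 ≈ -2.7365e+12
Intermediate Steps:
g(w, P) = 1605 - 269*P (g(w, P) = 2 - (269*P - 1603) = 2 - (-1603 + 269*P) = 2 + (1603 - 269*P) = 1605 - 269*P)
(g(469, -1556) + 4072874)*(b(h(-35)) - 609056) = ((1605 - 269*(-1556)) + 4072874)*(1/(-2008 - 41) - 609056) = ((1605 + 418564) + 4072874)*(1/(-2049) - 609056) = (420169 + 4072874)*(-1/2049 - 609056) = 4493043*(-1247955745/2049) = -1869039608127345/683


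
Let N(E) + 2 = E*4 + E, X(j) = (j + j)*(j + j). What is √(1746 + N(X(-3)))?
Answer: 2*√481 ≈ 43.863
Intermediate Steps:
X(j) = 4*j² (X(j) = (2*j)*(2*j) = 4*j²)
N(E) = -2 + 5*E (N(E) = -2 + (E*4 + E) = -2 + (4*E + E) = -2 + 5*E)
√(1746 + N(X(-3))) = √(1746 + (-2 + 5*(4*(-3)²))) = √(1746 + (-2 + 5*(4*9))) = √(1746 + (-2 + 5*36)) = √(1746 + (-2 + 180)) = √(1746 + 178) = √1924 = 2*√481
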